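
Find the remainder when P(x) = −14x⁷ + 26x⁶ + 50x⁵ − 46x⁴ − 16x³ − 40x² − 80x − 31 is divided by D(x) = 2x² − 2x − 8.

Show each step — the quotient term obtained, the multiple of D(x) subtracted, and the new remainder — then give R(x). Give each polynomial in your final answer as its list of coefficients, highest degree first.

R = [-8, 1]

Step 1: lead(−14x⁷ + 26x⁶ + 50x⁵ − 46x⁴ − 16x³ − 40x² − 80x − 31) ÷ lead(D) = −14x⁷ ÷ 2x² = −7x⁵. Subtract (−7x⁵)·D = −14x⁷ + 14x⁶ + 56x⁵. Remainder: 12x⁶ − 6x⁵ − 46x⁴ − 16x³ − 40x² − 80x − 31.
Step 2: lead(12x⁶ − 6x⁵ − 46x⁴ − 16x³ − 40x² − 80x − 31) ÷ lead(D) = 12x⁶ ÷ 2x² = 6x⁴. Subtract (6x⁴)·D = 12x⁶ − 12x⁵ − 48x⁴. Remainder: 6x⁵ + 2x⁴ − 16x³ − 40x² − 80x − 31.
Step 3: lead(6x⁵ + 2x⁴ − 16x³ − 40x² − 80x − 31) ÷ lead(D) = 6x⁵ ÷ 2x² = 3x³. Subtract (3x³)·D = 6x⁵ − 6x⁴ − 24x³. Remainder: 8x⁴ + 8x³ − 40x² − 80x − 31.
Step 4: lead(8x⁴ + 8x³ − 40x² − 80x − 31) ÷ lead(D) = 8x⁴ ÷ 2x² = 4x². Subtract (4x²)·D = 8x⁴ − 8x³ − 32x². Remainder: 16x³ − 8x² − 80x − 31.
Step 5: lead(16x³ − 8x² − 80x − 31) ÷ lead(D) = 16x³ ÷ 2x² = 8x. Subtract (8x)·D = 16x³ − 16x² − 64x. Remainder: 8x² − 16x − 31.
Step 6: lead(8x² − 16x − 31) ÷ lead(D) = 8x² ÷ 2x² = 4. Subtract (4)·D = 8x² − 8x − 32. Remainder: −8x + 1.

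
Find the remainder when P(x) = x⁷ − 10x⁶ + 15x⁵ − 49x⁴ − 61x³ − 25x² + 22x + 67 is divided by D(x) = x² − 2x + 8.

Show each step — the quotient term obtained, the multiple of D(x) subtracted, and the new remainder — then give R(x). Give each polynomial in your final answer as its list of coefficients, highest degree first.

Step 1: lead(x⁷ − 10x⁶ + 15x⁵ − 49x⁴ − 61x³ − 25x² + 22x + 67) ÷ lead(D) = x⁷ ÷ x² = x⁵. Subtract (x⁵)·D = x⁷ − 2x⁶ + 8x⁵. Remainder: −8x⁶ + 7x⁵ − 49x⁴ − 61x³ − 25x² + 22x + 67.
Step 2: lead(−8x⁶ + 7x⁵ − 49x⁴ − 61x³ − 25x² + 22x + 67) ÷ lead(D) = −8x⁶ ÷ x² = −8x⁴. Subtract (−8x⁴)·D = −8x⁶ + 16x⁵ − 64x⁴. Remainder: −9x⁵ + 15x⁴ − 61x³ − 25x² + 22x + 67.
Step 3: lead(−9x⁵ + 15x⁴ − 61x³ − 25x² + 22x + 67) ÷ lead(D) = −9x⁵ ÷ x² = −9x³. Subtract (−9x³)·D = −9x⁵ + 18x⁴ − 72x³. Remainder: −3x⁴ + 11x³ − 25x² + 22x + 67.
Step 4: lead(−3x⁴ + 11x³ − 25x² + 22x + 67) ÷ lead(D) = −3x⁴ ÷ x² = −3x². Subtract (−3x²)·D = −3x⁴ + 6x³ − 24x². Remainder: 5x³ − x² + 22x + 67.
Step 5: lead(5x³ − x² + 22x + 67) ÷ lead(D) = 5x³ ÷ x² = 5x. Subtract (5x)·D = 5x³ − 10x² + 40x. Remainder: 9x² − 18x + 67.
Step 6: lead(9x² − 18x + 67) ÷ lead(D) = 9x² ÷ x² = 9. Subtract (9)·D = 9x² − 18x + 72. Remainder: −5.

R = [-5]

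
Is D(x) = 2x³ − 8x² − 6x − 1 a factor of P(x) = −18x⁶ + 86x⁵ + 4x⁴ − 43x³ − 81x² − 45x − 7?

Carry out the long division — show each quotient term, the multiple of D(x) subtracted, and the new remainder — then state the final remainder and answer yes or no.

Step 1: lead(−18x⁶ + 86x⁵ + 4x⁴ − 43x³ − 81x² − 45x − 7) ÷ lead(D) = −18x⁶ ÷ 2x³ = −9x³. Subtract (−9x³)·D = −18x⁶ + 72x⁵ + 54x⁴ + 9x³. Remainder: 14x⁵ − 50x⁴ − 52x³ − 81x² − 45x − 7.
Step 2: lead(14x⁵ − 50x⁴ − 52x³ − 81x² − 45x − 7) ÷ lead(D) = 14x⁵ ÷ 2x³ = 7x². Subtract (7x²)·D = 14x⁵ − 56x⁴ − 42x³ − 7x². Remainder: 6x⁴ − 10x³ − 74x² − 45x − 7.
Step 3: lead(6x⁴ − 10x³ − 74x² − 45x − 7) ÷ lead(D) = 6x⁴ ÷ 2x³ = 3x. Subtract (3x)·D = 6x⁴ − 24x³ − 18x² − 3x. Remainder: 14x³ − 56x² − 42x − 7.
Step 4: lead(14x³ − 56x² − 42x − 7) ÷ lead(D) = 14x³ ÷ 2x³ = 7. Subtract (7)·D = 14x³ − 56x² − 42x − 7. Remainder: 0.

R(x) = 0, so D(x) is a factor of P(x). yes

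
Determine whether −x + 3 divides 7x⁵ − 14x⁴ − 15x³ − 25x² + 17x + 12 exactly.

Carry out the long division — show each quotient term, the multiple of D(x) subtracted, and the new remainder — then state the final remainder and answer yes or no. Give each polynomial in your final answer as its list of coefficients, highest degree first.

R = [0], so D(x) is a factor of P(x). yes

Step 1: lead(7x⁵ − 14x⁴ − 15x³ − 25x² + 17x + 12) ÷ lead(D) = 7x⁵ ÷ −x = −7x⁴. Subtract (−7x⁴)·D = 7x⁵ − 21x⁴. Remainder: 7x⁴ − 15x³ − 25x² + 17x + 12.
Step 2: lead(7x⁴ − 15x³ − 25x² + 17x + 12) ÷ lead(D) = 7x⁴ ÷ −x = −7x³. Subtract (−7x³)·D = 7x⁴ − 21x³. Remainder: 6x³ − 25x² + 17x + 12.
Step 3: lead(6x³ − 25x² + 17x + 12) ÷ lead(D) = 6x³ ÷ −x = −6x². Subtract (−6x²)·D = 6x³ − 18x². Remainder: −7x² + 17x + 12.
Step 4: lead(−7x² + 17x + 12) ÷ lead(D) = −7x² ÷ −x = 7x. Subtract (7x)·D = −7x² + 21x. Remainder: −4x + 12.
Step 5: lead(−4x + 12) ÷ lead(D) = −4x ÷ −x = 4. Subtract (4)·D = −4x + 12. Remainder: 0.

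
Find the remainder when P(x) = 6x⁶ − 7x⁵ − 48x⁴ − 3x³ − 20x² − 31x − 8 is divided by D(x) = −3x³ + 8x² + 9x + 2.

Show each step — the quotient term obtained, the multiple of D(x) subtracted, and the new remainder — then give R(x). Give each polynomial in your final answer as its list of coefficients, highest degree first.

Step 1: lead(6x⁶ − 7x⁵ − 48x⁴ − 3x³ − 20x² − 31x − 8) ÷ lead(D) = 6x⁶ ÷ −3x³ = −2x³. Subtract (−2x³)·D = 6x⁶ − 16x⁵ − 18x⁴ − 4x³. Remainder: 9x⁵ − 30x⁴ + x³ − 20x² − 31x − 8.
Step 2: lead(9x⁵ − 30x⁴ + x³ − 20x² − 31x − 8) ÷ lead(D) = 9x⁵ ÷ −3x³ = −3x². Subtract (−3x²)·D = 9x⁵ − 24x⁴ − 27x³ − 6x². Remainder: −6x⁴ + 28x³ − 14x² − 31x − 8.
Step 3: lead(−6x⁴ + 28x³ − 14x² − 31x − 8) ÷ lead(D) = −6x⁴ ÷ −3x³ = 2x. Subtract (2x)·D = −6x⁴ + 16x³ + 18x² + 4x. Remainder: 12x³ − 32x² − 35x − 8.
Step 4: lead(12x³ − 32x² − 35x − 8) ÷ lead(D) = 12x³ ÷ −3x³ = −4. Subtract (−4)·D = 12x³ − 32x² − 36x − 8. Remainder: x.

R = [1, 0]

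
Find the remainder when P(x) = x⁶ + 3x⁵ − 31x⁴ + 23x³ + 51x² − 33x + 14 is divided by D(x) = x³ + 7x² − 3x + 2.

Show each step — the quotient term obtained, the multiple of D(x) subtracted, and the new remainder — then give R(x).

R(x) = −4x² − 6x − 4

Step 1: lead(x⁶ + 3x⁵ − 31x⁴ + 23x³ + 51x² − 33x + 14) ÷ lead(D) = x⁶ ÷ x³ = x³. Subtract (x³)·D = x⁶ + 7x⁵ − 3x⁴ + 2x³. Remainder: −4x⁵ − 28x⁴ + 21x³ + 51x² − 33x + 14.
Step 2: lead(−4x⁵ − 28x⁴ + 21x³ + 51x² − 33x + 14) ÷ lead(D) = −4x⁵ ÷ x³ = −4x². Subtract (−4x²)·D = −4x⁵ − 28x⁴ + 12x³ − 8x². Remainder: 9x³ + 59x² − 33x + 14.
Step 3: lead(9x³ + 59x² − 33x + 14) ÷ lead(D) = 9x³ ÷ x³ = 9. Subtract (9)·D = 9x³ + 63x² − 27x + 18. Remainder: −4x² − 6x − 4.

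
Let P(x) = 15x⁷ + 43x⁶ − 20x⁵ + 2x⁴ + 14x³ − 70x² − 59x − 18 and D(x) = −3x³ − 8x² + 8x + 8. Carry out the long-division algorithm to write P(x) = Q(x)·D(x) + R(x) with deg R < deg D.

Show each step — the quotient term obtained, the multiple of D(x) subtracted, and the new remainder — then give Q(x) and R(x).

Q(x) = −5x⁴ − x³ − 4x² − 6x − 2; R(x) = −6x² + 5x − 2

Step 1: lead(15x⁷ + 43x⁶ − 20x⁵ + 2x⁴ + 14x³ − 70x² − 59x − 18) ÷ lead(D) = 15x⁷ ÷ −3x³ = −5x⁴. Subtract (−5x⁴)·D = 15x⁷ + 40x⁶ − 40x⁵ − 40x⁴. Remainder: 3x⁶ + 20x⁵ + 42x⁴ + 14x³ − 70x² − 59x − 18.
Step 2: lead(3x⁶ + 20x⁵ + 42x⁴ + 14x³ − 70x² − 59x − 18) ÷ lead(D) = 3x⁶ ÷ −3x³ = −x³. Subtract (−x³)·D = 3x⁶ + 8x⁵ − 8x⁴ − 8x³. Remainder: 12x⁵ + 50x⁴ + 22x³ − 70x² − 59x − 18.
Step 3: lead(12x⁵ + 50x⁴ + 22x³ − 70x² − 59x − 18) ÷ lead(D) = 12x⁵ ÷ −3x³ = −4x². Subtract (−4x²)·D = 12x⁵ + 32x⁴ − 32x³ − 32x². Remainder: 18x⁴ + 54x³ − 38x² − 59x − 18.
Step 4: lead(18x⁴ + 54x³ − 38x² − 59x − 18) ÷ lead(D) = 18x⁴ ÷ −3x³ = −6x. Subtract (−6x)·D = 18x⁴ + 48x³ − 48x² − 48x. Remainder: 6x³ + 10x² − 11x − 18.
Step 5: lead(6x³ + 10x² − 11x − 18) ÷ lead(D) = 6x³ ÷ −3x³ = −2. Subtract (−2)·D = 6x³ + 16x² − 16x − 16. Remainder: −6x² + 5x − 2.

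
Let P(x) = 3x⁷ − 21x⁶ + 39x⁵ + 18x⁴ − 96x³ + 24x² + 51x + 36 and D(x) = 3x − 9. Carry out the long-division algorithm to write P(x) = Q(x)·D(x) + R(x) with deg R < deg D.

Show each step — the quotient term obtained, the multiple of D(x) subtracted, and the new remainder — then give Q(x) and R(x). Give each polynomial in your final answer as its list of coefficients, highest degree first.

Step 1: lead(3x⁷ − 21x⁶ + 39x⁵ + 18x⁴ − 96x³ + 24x² + 51x + 36) ÷ lead(D) = 3x⁷ ÷ 3x = x⁶. Subtract (x⁶)·D = 3x⁷ − 9x⁶. Remainder: −12x⁶ + 39x⁵ + 18x⁴ − 96x³ + 24x² + 51x + 36.
Step 2: lead(−12x⁶ + 39x⁵ + 18x⁴ − 96x³ + 24x² + 51x + 36) ÷ lead(D) = −12x⁶ ÷ 3x = −4x⁵. Subtract (−4x⁵)·D = −12x⁶ + 36x⁵. Remainder: 3x⁵ + 18x⁴ − 96x³ + 24x² + 51x + 36.
Step 3: lead(3x⁵ + 18x⁴ − 96x³ + 24x² + 51x + 36) ÷ lead(D) = 3x⁵ ÷ 3x = x⁴. Subtract (x⁴)·D = 3x⁵ − 9x⁴. Remainder: 27x⁴ − 96x³ + 24x² + 51x + 36.
Step 4: lead(27x⁴ − 96x³ + 24x² + 51x + 36) ÷ lead(D) = 27x⁴ ÷ 3x = 9x³. Subtract (9x³)·D = 27x⁴ − 81x³. Remainder: −15x³ + 24x² + 51x + 36.
Step 5: lead(−15x³ + 24x² + 51x + 36) ÷ lead(D) = −15x³ ÷ 3x = −5x². Subtract (−5x²)·D = −15x³ + 45x². Remainder: −21x² + 51x + 36.
Step 6: lead(−21x² + 51x + 36) ÷ lead(D) = −21x² ÷ 3x = −7x. Subtract (−7x)·D = −21x² + 63x. Remainder: −12x + 36.
Step 7: lead(−12x + 36) ÷ lead(D) = −12x ÷ 3x = −4. Subtract (−4)·D = −12x + 36. Remainder: 0.

Q = [1, -4, 1, 9, -5, -7, -4]; R = [0]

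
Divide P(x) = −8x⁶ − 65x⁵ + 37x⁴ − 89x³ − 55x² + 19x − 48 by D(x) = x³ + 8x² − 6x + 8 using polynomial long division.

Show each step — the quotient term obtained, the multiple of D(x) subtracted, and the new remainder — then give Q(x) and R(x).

Q(x) = −8x³ − x² − 3x − 7; R(x) = −9x² + x + 8

Step 1: lead(−8x⁶ − 65x⁵ + 37x⁴ − 89x³ − 55x² + 19x − 48) ÷ lead(D) = −8x⁶ ÷ x³ = −8x³. Subtract (−8x³)·D = −8x⁶ − 64x⁵ + 48x⁴ − 64x³. Remainder: −x⁵ − 11x⁴ − 25x³ − 55x² + 19x − 48.
Step 2: lead(−x⁵ − 11x⁴ − 25x³ − 55x² + 19x − 48) ÷ lead(D) = −x⁵ ÷ x³ = −x². Subtract (−x²)·D = −x⁵ − 8x⁴ + 6x³ − 8x². Remainder: −3x⁴ − 31x³ − 47x² + 19x − 48.
Step 3: lead(−3x⁴ − 31x³ − 47x² + 19x − 48) ÷ lead(D) = −3x⁴ ÷ x³ = −3x. Subtract (−3x)·D = −3x⁴ − 24x³ + 18x² − 24x. Remainder: −7x³ − 65x² + 43x − 48.
Step 4: lead(−7x³ − 65x² + 43x − 48) ÷ lead(D) = −7x³ ÷ x³ = −7. Subtract (−7)·D = −7x³ − 56x² + 42x − 56. Remainder: −9x² + x + 8.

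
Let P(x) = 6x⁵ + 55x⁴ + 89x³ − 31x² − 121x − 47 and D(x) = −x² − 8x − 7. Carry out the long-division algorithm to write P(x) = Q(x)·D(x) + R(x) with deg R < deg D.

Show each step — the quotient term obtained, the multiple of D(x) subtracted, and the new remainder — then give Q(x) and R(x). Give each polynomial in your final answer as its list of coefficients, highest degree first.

Step 1: lead(6x⁵ + 55x⁴ + 89x³ − 31x² − 121x − 47) ÷ lead(D) = 6x⁵ ÷ −x² = −6x³. Subtract (−6x³)·D = 6x⁵ + 48x⁴ + 42x³. Remainder: 7x⁴ + 47x³ − 31x² − 121x − 47.
Step 2: lead(7x⁴ + 47x³ − 31x² − 121x − 47) ÷ lead(D) = 7x⁴ ÷ −x² = −7x². Subtract (−7x²)·D = 7x⁴ + 56x³ + 49x². Remainder: −9x³ − 80x² − 121x − 47.
Step 3: lead(−9x³ − 80x² − 121x − 47) ÷ lead(D) = −9x³ ÷ −x² = 9x. Subtract (9x)·D = −9x³ − 72x² − 63x. Remainder: −8x² − 58x − 47.
Step 4: lead(−8x² − 58x − 47) ÷ lead(D) = −8x² ÷ −x² = 8. Subtract (8)·D = −8x² − 64x − 56. Remainder: 6x + 9.

Q = [-6, -7, 9, 8]; R = [6, 9]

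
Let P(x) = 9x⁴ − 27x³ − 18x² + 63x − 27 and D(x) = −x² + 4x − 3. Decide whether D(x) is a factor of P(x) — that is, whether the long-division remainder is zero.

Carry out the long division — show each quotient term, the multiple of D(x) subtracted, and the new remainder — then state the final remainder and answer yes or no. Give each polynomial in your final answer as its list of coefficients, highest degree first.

Step 1: lead(9x⁴ − 27x³ − 18x² + 63x − 27) ÷ lead(D) = 9x⁴ ÷ −x² = −9x². Subtract (−9x²)·D = 9x⁴ − 36x³ + 27x². Remainder: 9x³ − 45x² + 63x − 27.
Step 2: lead(9x³ − 45x² + 63x − 27) ÷ lead(D) = 9x³ ÷ −x² = −9x. Subtract (−9x)·D = 9x³ − 36x² + 27x. Remainder: −9x² + 36x − 27.
Step 3: lead(−9x² + 36x − 27) ÷ lead(D) = −9x² ÷ −x² = 9. Subtract (9)·D = −9x² + 36x − 27. Remainder: 0.

R = [0], so D(x) is a factor of P(x). yes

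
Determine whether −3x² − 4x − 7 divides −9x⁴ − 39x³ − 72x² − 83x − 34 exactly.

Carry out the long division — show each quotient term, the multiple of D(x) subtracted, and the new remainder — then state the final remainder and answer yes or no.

R(x) = 1, so D(x) is not a factor of P(x). no

Step 1: lead(−9x⁴ − 39x³ − 72x² − 83x − 34) ÷ lead(D) = −9x⁴ ÷ −3x² = 3x². Subtract (3x²)·D = −9x⁴ − 12x³ − 21x². Remainder: −27x³ − 51x² − 83x − 34.
Step 2: lead(−27x³ − 51x² − 83x − 34) ÷ lead(D) = −27x³ ÷ −3x² = 9x. Subtract (9x)·D = −27x³ − 36x² − 63x. Remainder: −15x² − 20x − 34.
Step 3: lead(−15x² − 20x − 34) ÷ lead(D) = −15x² ÷ −3x² = 5. Subtract (5)·D = −15x² − 20x − 35. Remainder: 1.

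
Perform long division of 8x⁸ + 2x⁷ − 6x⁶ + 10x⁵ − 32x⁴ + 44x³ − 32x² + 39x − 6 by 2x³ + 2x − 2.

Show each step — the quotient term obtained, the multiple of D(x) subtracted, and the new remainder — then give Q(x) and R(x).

Step 1: lead(8x⁸ + 2x⁷ − 6x⁶ + 10x⁵ − 32x⁴ + 44x³ − 32x² + 39x − 6) ÷ lead(D) = 8x⁸ ÷ 2x³ = 4x⁵. Subtract (4x⁵)·D = 8x⁸ + 8x⁶ − 8x⁵. Remainder: 2x⁷ − 14x⁶ + 18x⁵ − 32x⁴ + 44x³ − 32x² + 39x − 6.
Step 2: lead(2x⁷ − 14x⁶ + 18x⁵ − 32x⁴ + 44x³ − 32x² + 39x − 6) ÷ lead(D) = 2x⁷ ÷ 2x³ = x⁴. Subtract (x⁴)·D = 2x⁷ + 2x⁵ − 2x⁴. Remainder: −14x⁶ + 16x⁵ − 30x⁴ + 44x³ − 32x² + 39x − 6.
Step 3: lead(−14x⁶ + 16x⁵ − 30x⁴ + 44x³ − 32x² + 39x − 6) ÷ lead(D) = −14x⁶ ÷ 2x³ = −7x³. Subtract (−7x³)·D = −14x⁶ − 14x⁴ + 14x³. Remainder: 16x⁵ − 16x⁴ + 30x³ − 32x² + 39x − 6.
Step 4: lead(16x⁵ − 16x⁴ + 30x³ − 32x² + 39x − 6) ÷ lead(D) = 16x⁵ ÷ 2x³ = 8x². Subtract (8x²)·D = 16x⁵ + 16x³ − 16x². Remainder: −16x⁴ + 14x³ − 16x² + 39x − 6.
Step 5: lead(−16x⁴ + 14x³ − 16x² + 39x − 6) ÷ lead(D) = −16x⁴ ÷ 2x³ = −8x. Subtract (−8x)·D = −16x⁴ − 16x² + 16x. Remainder: 14x³ + 23x − 6.
Step 6: lead(14x³ + 23x − 6) ÷ lead(D) = 14x³ ÷ 2x³ = 7. Subtract (7)·D = 14x³ + 14x − 14. Remainder: 9x + 8.

Q(x) = 4x⁵ + x⁴ − 7x³ + 8x² − 8x + 7; R(x) = 9x + 8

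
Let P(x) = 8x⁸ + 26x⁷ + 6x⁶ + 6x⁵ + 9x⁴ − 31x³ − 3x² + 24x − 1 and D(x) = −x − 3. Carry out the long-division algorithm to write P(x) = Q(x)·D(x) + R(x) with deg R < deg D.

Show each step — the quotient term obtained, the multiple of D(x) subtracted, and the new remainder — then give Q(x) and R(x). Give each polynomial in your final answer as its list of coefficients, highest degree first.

Step 1: lead(8x⁸ + 26x⁷ + 6x⁶ + 6x⁵ + 9x⁴ − 31x³ − 3x² + 24x − 1) ÷ lead(D) = 8x⁸ ÷ −x = −8x⁷. Subtract (−8x⁷)·D = 8x⁸ + 24x⁷. Remainder: 2x⁷ + 6x⁶ + 6x⁵ + 9x⁴ − 31x³ − 3x² + 24x − 1.
Step 2: lead(2x⁷ + 6x⁶ + 6x⁵ + 9x⁴ − 31x³ − 3x² + 24x − 1) ÷ lead(D) = 2x⁷ ÷ −x = −2x⁶. Subtract (−2x⁶)·D = 2x⁷ + 6x⁶. Remainder: 6x⁵ + 9x⁴ − 31x³ − 3x² + 24x − 1.
Step 3: lead(6x⁵ + 9x⁴ − 31x³ − 3x² + 24x − 1) ÷ lead(D) = 6x⁵ ÷ −x = −6x⁴. Subtract (−6x⁴)·D = 6x⁵ + 18x⁴. Remainder: −9x⁴ − 31x³ − 3x² + 24x − 1.
Step 4: lead(−9x⁴ − 31x³ − 3x² + 24x − 1) ÷ lead(D) = −9x⁴ ÷ −x = 9x³. Subtract (9x³)·D = −9x⁴ − 27x³. Remainder: −4x³ − 3x² + 24x − 1.
Step 5: lead(−4x³ − 3x² + 24x − 1) ÷ lead(D) = −4x³ ÷ −x = 4x². Subtract (4x²)·D = −4x³ − 12x². Remainder: 9x² + 24x − 1.
Step 6: lead(9x² + 24x − 1) ÷ lead(D) = 9x² ÷ −x = −9x. Subtract (−9x)·D = 9x² + 27x. Remainder: −3x − 1.
Step 7: lead(−3x − 1) ÷ lead(D) = −3x ÷ −x = 3. Subtract (3)·D = −3x − 9. Remainder: 8.

Q = [-8, -2, 0, -6, 9, 4, -9, 3]; R = [8]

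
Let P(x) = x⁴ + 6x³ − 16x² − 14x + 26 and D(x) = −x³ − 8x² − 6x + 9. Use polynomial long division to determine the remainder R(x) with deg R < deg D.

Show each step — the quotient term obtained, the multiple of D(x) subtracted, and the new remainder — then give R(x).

Step 1: lead(x⁴ + 6x³ − 16x² − 14x + 26) ÷ lead(D) = x⁴ ÷ −x³ = −x. Subtract (−x)·D = x⁴ + 8x³ + 6x² − 9x. Remainder: −2x³ − 22x² − 5x + 26.
Step 2: lead(−2x³ − 22x² − 5x + 26) ÷ lead(D) = −2x³ ÷ −x³ = 2. Subtract (2)·D = −2x³ − 16x² − 12x + 18. Remainder: −6x² + 7x + 8.

R(x) = −6x² + 7x + 8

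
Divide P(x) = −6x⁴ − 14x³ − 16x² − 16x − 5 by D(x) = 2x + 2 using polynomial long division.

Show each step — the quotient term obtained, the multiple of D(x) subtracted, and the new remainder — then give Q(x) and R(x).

Q(x) = −3x³ − 4x² − 4x − 4; R(x) = 3

Step 1: lead(−6x⁴ − 14x³ − 16x² − 16x − 5) ÷ lead(D) = −6x⁴ ÷ 2x = −3x³. Subtract (−3x³)·D = −6x⁴ − 6x³. Remainder: −8x³ − 16x² − 16x − 5.
Step 2: lead(−8x³ − 16x² − 16x − 5) ÷ lead(D) = −8x³ ÷ 2x = −4x². Subtract (−4x²)·D = −8x³ − 8x². Remainder: −8x² − 16x − 5.
Step 3: lead(−8x² − 16x − 5) ÷ lead(D) = −8x² ÷ 2x = −4x. Subtract (−4x)·D = −8x² − 8x. Remainder: −8x − 5.
Step 4: lead(−8x − 5) ÷ lead(D) = −8x ÷ 2x = −4. Subtract (−4)·D = −8x − 8. Remainder: 3.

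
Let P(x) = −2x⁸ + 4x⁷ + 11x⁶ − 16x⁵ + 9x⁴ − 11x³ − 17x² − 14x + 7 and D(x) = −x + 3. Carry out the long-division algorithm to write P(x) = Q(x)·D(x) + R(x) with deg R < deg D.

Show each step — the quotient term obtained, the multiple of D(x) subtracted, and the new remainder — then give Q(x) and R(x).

Q(x) = 2x⁷ + 2x⁶ − 5x⁵ + x⁴ − 6x³ − 7x² − 4x + 2; R(x) = 1

Step 1: lead(−2x⁸ + 4x⁷ + 11x⁶ − 16x⁵ + 9x⁴ − 11x³ − 17x² − 14x + 7) ÷ lead(D) = −2x⁸ ÷ −x = 2x⁷. Subtract (2x⁷)·D = −2x⁸ + 6x⁷. Remainder: −2x⁷ + 11x⁶ − 16x⁵ + 9x⁴ − 11x³ − 17x² − 14x + 7.
Step 2: lead(−2x⁷ + 11x⁶ − 16x⁵ + 9x⁴ − 11x³ − 17x² − 14x + 7) ÷ lead(D) = −2x⁷ ÷ −x = 2x⁶. Subtract (2x⁶)·D = −2x⁷ + 6x⁶. Remainder: 5x⁶ − 16x⁵ + 9x⁴ − 11x³ − 17x² − 14x + 7.
Step 3: lead(5x⁶ − 16x⁵ + 9x⁴ − 11x³ − 17x² − 14x + 7) ÷ lead(D) = 5x⁶ ÷ −x = −5x⁵. Subtract (−5x⁵)·D = 5x⁶ − 15x⁵. Remainder: −x⁵ + 9x⁴ − 11x³ − 17x² − 14x + 7.
Step 4: lead(−x⁵ + 9x⁴ − 11x³ − 17x² − 14x + 7) ÷ lead(D) = −x⁵ ÷ −x = x⁴. Subtract (x⁴)·D = −x⁵ + 3x⁴. Remainder: 6x⁴ − 11x³ − 17x² − 14x + 7.
Step 5: lead(6x⁴ − 11x³ − 17x² − 14x + 7) ÷ lead(D) = 6x⁴ ÷ −x = −6x³. Subtract (−6x³)·D = 6x⁴ − 18x³. Remainder: 7x³ − 17x² − 14x + 7.
Step 6: lead(7x³ − 17x² − 14x + 7) ÷ lead(D) = 7x³ ÷ −x = −7x². Subtract (−7x²)·D = 7x³ − 21x². Remainder: 4x² − 14x + 7.
Step 7: lead(4x² − 14x + 7) ÷ lead(D) = 4x² ÷ −x = −4x. Subtract (−4x)·D = 4x² − 12x. Remainder: −2x + 7.
Step 8: lead(−2x + 7) ÷ lead(D) = −2x ÷ −x = 2. Subtract (2)·D = −2x + 6. Remainder: 1.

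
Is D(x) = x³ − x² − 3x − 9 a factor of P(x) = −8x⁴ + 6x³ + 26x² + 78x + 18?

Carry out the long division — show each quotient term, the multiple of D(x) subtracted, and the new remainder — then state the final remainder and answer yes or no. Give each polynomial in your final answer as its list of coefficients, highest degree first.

R = [0], so D(x) is a factor of P(x). yes

Step 1: lead(−8x⁴ + 6x³ + 26x² + 78x + 18) ÷ lead(D) = −8x⁴ ÷ x³ = −8x. Subtract (−8x)·D = −8x⁴ + 8x³ + 24x² + 72x. Remainder: −2x³ + 2x² + 6x + 18.
Step 2: lead(−2x³ + 2x² + 6x + 18) ÷ lead(D) = −2x³ ÷ x³ = −2. Subtract (−2)·D = −2x³ + 2x² + 6x + 18. Remainder: 0.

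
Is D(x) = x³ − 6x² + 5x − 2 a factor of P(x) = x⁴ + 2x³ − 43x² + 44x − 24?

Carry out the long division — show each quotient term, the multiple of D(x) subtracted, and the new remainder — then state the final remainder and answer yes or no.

Step 1: lead(x⁴ + 2x³ − 43x² + 44x − 24) ÷ lead(D) = x⁴ ÷ x³ = x. Subtract (x)·D = x⁴ − 6x³ + 5x² − 2x. Remainder: 8x³ − 48x² + 46x − 24.
Step 2: lead(8x³ − 48x² + 46x − 24) ÷ lead(D) = 8x³ ÷ x³ = 8. Subtract (8)·D = 8x³ − 48x² + 40x − 16. Remainder: 6x − 8.

R(x) = 6x − 8, so D(x) is not a factor of P(x). no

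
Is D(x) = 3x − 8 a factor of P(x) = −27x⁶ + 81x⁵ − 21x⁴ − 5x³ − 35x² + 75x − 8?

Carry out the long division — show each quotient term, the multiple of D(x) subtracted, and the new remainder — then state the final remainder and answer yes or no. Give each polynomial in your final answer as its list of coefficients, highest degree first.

R = [0], so D(x) is a factor of P(x). yes

Step 1: lead(−27x⁶ + 81x⁵ − 21x⁴ − 5x³ − 35x² + 75x − 8) ÷ lead(D) = −27x⁶ ÷ 3x = −9x⁵. Subtract (−9x⁵)·D = −27x⁶ + 72x⁵. Remainder: 9x⁵ − 21x⁴ − 5x³ − 35x² + 75x − 8.
Step 2: lead(9x⁵ − 21x⁴ − 5x³ − 35x² + 75x − 8) ÷ lead(D) = 9x⁵ ÷ 3x = 3x⁴. Subtract (3x⁴)·D = 9x⁵ − 24x⁴. Remainder: 3x⁴ − 5x³ − 35x² + 75x − 8.
Step 3: lead(3x⁴ − 5x³ − 35x² + 75x − 8) ÷ lead(D) = 3x⁴ ÷ 3x = x³. Subtract (x³)·D = 3x⁴ − 8x³. Remainder: 3x³ − 35x² + 75x − 8.
Step 4: lead(3x³ − 35x² + 75x − 8) ÷ lead(D) = 3x³ ÷ 3x = x². Subtract (x²)·D = 3x³ − 8x². Remainder: −27x² + 75x − 8.
Step 5: lead(−27x² + 75x − 8) ÷ lead(D) = −27x² ÷ 3x = −9x. Subtract (−9x)·D = −27x² + 72x. Remainder: 3x − 8.
Step 6: lead(3x − 8) ÷ lead(D) = 3x ÷ 3x = 1. Subtract (1)·D = 3x − 8. Remainder: 0.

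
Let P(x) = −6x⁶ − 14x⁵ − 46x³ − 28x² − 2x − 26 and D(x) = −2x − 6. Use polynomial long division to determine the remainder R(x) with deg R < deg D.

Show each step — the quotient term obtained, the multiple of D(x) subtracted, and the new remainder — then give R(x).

R(x) = −2

Step 1: lead(−6x⁶ − 14x⁵ − 46x³ − 28x² − 2x − 26) ÷ lead(D) = −6x⁶ ÷ −2x = 3x⁵. Subtract (3x⁵)·D = −6x⁶ − 18x⁵. Remainder: 4x⁵ − 46x³ − 28x² − 2x − 26.
Step 2: lead(4x⁵ − 46x³ − 28x² − 2x − 26) ÷ lead(D) = 4x⁵ ÷ −2x = −2x⁴. Subtract (−2x⁴)·D = 4x⁵ + 12x⁴. Remainder: −12x⁴ − 46x³ − 28x² − 2x − 26.
Step 3: lead(−12x⁴ − 46x³ − 28x² − 2x − 26) ÷ lead(D) = −12x⁴ ÷ −2x = 6x³. Subtract (6x³)·D = −12x⁴ − 36x³. Remainder: −10x³ − 28x² − 2x − 26.
Step 4: lead(−10x³ − 28x² − 2x − 26) ÷ lead(D) = −10x³ ÷ −2x = 5x². Subtract (5x²)·D = −10x³ − 30x². Remainder: 2x² − 2x − 26.
Step 5: lead(2x² − 2x − 26) ÷ lead(D) = 2x² ÷ −2x = −x. Subtract (−x)·D = 2x² + 6x. Remainder: −8x − 26.
Step 6: lead(−8x − 26) ÷ lead(D) = −8x ÷ −2x = 4. Subtract (4)·D = −8x − 24. Remainder: −2.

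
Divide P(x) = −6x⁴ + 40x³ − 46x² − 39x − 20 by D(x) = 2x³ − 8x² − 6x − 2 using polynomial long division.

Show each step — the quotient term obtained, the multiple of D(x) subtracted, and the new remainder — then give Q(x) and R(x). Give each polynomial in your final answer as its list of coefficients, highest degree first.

Step 1: lead(−6x⁴ + 40x³ − 46x² − 39x − 20) ÷ lead(D) = −6x⁴ ÷ 2x³ = −3x. Subtract (−3x)·D = −6x⁴ + 24x³ + 18x² + 6x. Remainder: 16x³ − 64x² − 45x − 20.
Step 2: lead(16x³ − 64x² − 45x − 20) ÷ lead(D) = 16x³ ÷ 2x³ = 8. Subtract (8)·D = 16x³ − 64x² − 48x − 16. Remainder: 3x − 4.

Q = [-3, 8]; R = [3, -4]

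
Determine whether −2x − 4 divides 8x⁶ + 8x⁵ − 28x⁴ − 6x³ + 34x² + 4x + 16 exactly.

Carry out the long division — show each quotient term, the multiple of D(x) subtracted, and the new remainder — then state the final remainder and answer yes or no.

R(x) = 0, so D(x) is a factor of P(x). yes

Step 1: lead(8x⁶ + 8x⁵ − 28x⁴ − 6x³ + 34x² + 4x + 16) ÷ lead(D) = 8x⁶ ÷ −2x = −4x⁵. Subtract (−4x⁵)·D = 8x⁶ + 16x⁵. Remainder: −8x⁵ − 28x⁴ − 6x³ + 34x² + 4x + 16.
Step 2: lead(−8x⁵ − 28x⁴ − 6x³ + 34x² + 4x + 16) ÷ lead(D) = −8x⁵ ÷ −2x = 4x⁴. Subtract (4x⁴)·D = −8x⁵ − 16x⁴. Remainder: −12x⁴ − 6x³ + 34x² + 4x + 16.
Step 3: lead(−12x⁴ − 6x³ + 34x² + 4x + 16) ÷ lead(D) = −12x⁴ ÷ −2x = 6x³. Subtract (6x³)·D = −12x⁴ − 24x³. Remainder: 18x³ + 34x² + 4x + 16.
Step 4: lead(18x³ + 34x² + 4x + 16) ÷ lead(D) = 18x³ ÷ −2x = −9x². Subtract (−9x²)·D = 18x³ + 36x². Remainder: −2x² + 4x + 16.
Step 5: lead(−2x² + 4x + 16) ÷ lead(D) = −2x² ÷ −2x = x. Subtract (x)·D = −2x² − 4x. Remainder: 8x + 16.
Step 6: lead(8x + 16) ÷ lead(D) = 8x ÷ −2x = −4. Subtract (−4)·D = 8x + 16. Remainder: 0.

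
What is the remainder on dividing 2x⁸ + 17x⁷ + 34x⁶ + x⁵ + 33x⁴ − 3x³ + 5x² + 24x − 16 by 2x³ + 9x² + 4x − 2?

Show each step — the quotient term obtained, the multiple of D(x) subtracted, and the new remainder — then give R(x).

Step 1: lead(2x⁸ + 17x⁷ + 34x⁶ + x⁵ + 33x⁴ − 3x³ + 5x² + 24x − 16) ÷ lead(D) = 2x⁸ ÷ 2x³ = x⁵. Subtract (x⁵)·D = 2x⁸ + 9x⁷ + 4x⁶ − 2x⁵. Remainder: 8x⁷ + 30x⁶ + 3x⁵ + 33x⁴ − 3x³ + 5x² + 24x − 16.
Step 2: lead(8x⁷ + 30x⁶ + 3x⁵ + 33x⁴ − 3x³ + 5x² + 24x − 16) ÷ lead(D) = 8x⁷ ÷ 2x³ = 4x⁴. Subtract (4x⁴)·D = 8x⁷ + 36x⁶ + 16x⁵ − 8x⁴. Remainder: −6x⁶ − 13x⁵ + 41x⁴ − 3x³ + 5x² + 24x − 16.
Step 3: lead(−6x⁶ − 13x⁵ + 41x⁴ − 3x³ + 5x² + 24x − 16) ÷ lead(D) = −6x⁶ ÷ 2x³ = −3x³. Subtract (−3x³)·D = −6x⁶ − 27x⁵ − 12x⁴ + 6x³. Remainder: 14x⁵ + 53x⁴ − 9x³ + 5x² + 24x − 16.
Step 4: lead(14x⁵ + 53x⁴ − 9x³ + 5x² + 24x − 16) ÷ lead(D) = 14x⁵ ÷ 2x³ = 7x². Subtract (7x²)·D = 14x⁵ + 63x⁴ + 28x³ − 14x². Remainder: −10x⁴ − 37x³ + 19x² + 24x − 16.
Step 5: lead(−10x⁴ − 37x³ + 19x² + 24x − 16) ÷ lead(D) = −10x⁴ ÷ 2x³ = −5x. Subtract (−5x)·D = −10x⁴ − 45x³ − 20x² + 10x. Remainder: 8x³ + 39x² + 14x − 16.
Step 6: lead(8x³ + 39x² + 14x − 16) ÷ lead(D) = 8x³ ÷ 2x³ = 4. Subtract (4)·D = 8x³ + 36x² + 16x − 8. Remainder: 3x² − 2x − 8.

R(x) = 3x² − 2x − 8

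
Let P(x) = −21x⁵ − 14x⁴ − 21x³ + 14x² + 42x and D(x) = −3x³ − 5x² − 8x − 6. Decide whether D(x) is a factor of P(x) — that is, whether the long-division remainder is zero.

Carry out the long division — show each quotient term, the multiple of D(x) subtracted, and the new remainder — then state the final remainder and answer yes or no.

Step 1: lead(−21x⁵ − 14x⁴ − 21x³ + 14x² + 42x) ÷ lead(D) = −21x⁵ ÷ −3x³ = 7x². Subtract (7x²)·D = −21x⁵ − 35x⁴ − 56x³ − 42x². Remainder: 21x⁴ + 35x³ + 56x² + 42x.
Step 2: lead(21x⁴ + 35x³ + 56x² + 42x) ÷ lead(D) = 21x⁴ ÷ −3x³ = −7x. Subtract (−7x)·D = 21x⁴ + 35x³ + 56x² + 42x. Remainder: 0.

R(x) = 0, so D(x) is a factor of P(x). yes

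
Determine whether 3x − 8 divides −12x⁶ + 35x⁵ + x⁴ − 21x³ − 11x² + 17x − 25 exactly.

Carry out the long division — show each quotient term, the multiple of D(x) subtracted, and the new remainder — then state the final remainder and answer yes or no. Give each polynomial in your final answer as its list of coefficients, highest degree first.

Step 1: lead(−12x⁶ + 35x⁵ + x⁴ − 21x³ − 11x² + 17x − 25) ÷ lead(D) = −12x⁶ ÷ 3x = −4x⁵. Subtract (−4x⁵)·D = −12x⁶ + 32x⁵. Remainder: 3x⁵ + x⁴ − 21x³ − 11x² + 17x − 25.
Step 2: lead(3x⁵ + x⁴ − 21x³ − 11x² + 17x − 25) ÷ lead(D) = 3x⁵ ÷ 3x = x⁴. Subtract (x⁴)·D = 3x⁵ − 8x⁴. Remainder: 9x⁴ − 21x³ − 11x² + 17x − 25.
Step 3: lead(9x⁴ − 21x³ − 11x² + 17x − 25) ÷ lead(D) = 9x⁴ ÷ 3x = 3x³. Subtract (3x³)·D = 9x⁴ − 24x³. Remainder: 3x³ − 11x² + 17x − 25.
Step 4: lead(3x³ − 11x² + 17x − 25) ÷ lead(D) = 3x³ ÷ 3x = x². Subtract (x²)·D = 3x³ − 8x². Remainder: −3x² + 17x − 25.
Step 5: lead(−3x² + 17x − 25) ÷ lead(D) = −3x² ÷ 3x = −x. Subtract (−x)·D = −3x² + 8x. Remainder: 9x − 25.
Step 6: lead(9x − 25) ÷ lead(D) = 9x ÷ 3x = 3. Subtract (3)·D = 9x − 24. Remainder: −1.

R = [-1], so D(x) is not a factor of P(x). no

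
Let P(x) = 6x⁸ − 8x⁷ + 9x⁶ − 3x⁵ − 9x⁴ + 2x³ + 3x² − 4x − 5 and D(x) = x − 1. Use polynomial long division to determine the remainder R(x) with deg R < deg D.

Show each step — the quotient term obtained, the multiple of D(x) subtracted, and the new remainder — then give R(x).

R(x) = −9

Step 1: lead(6x⁸ − 8x⁷ + 9x⁶ − 3x⁵ − 9x⁴ + 2x³ + 3x² − 4x − 5) ÷ lead(D) = 6x⁸ ÷ x = 6x⁷. Subtract (6x⁷)·D = 6x⁸ − 6x⁷. Remainder: −2x⁷ + 9x⁶ − 3x⁵ − 9x⁴ + 2x³ + 3x² − 4x − 5.
Step 2: lead(−2x⁷ + 9x⁶ − 3x⁵ − 9x⁴ + 2x³ + 3x² − 4x − 5) ÷ lead(D) = −2x⁷ ÷ x = −2x⁶. Subtract (−2x⁶)·D = −2x⁷ + 2x⁶. Remainder: 7x⁶ − 3x⁵ − 9x⁴ + 2x³ + 3x² − 4x − 5.
Step 3: lead(7x⁶ − 3x⁵ − 9x⁴ + 2x³ + 3x² − 4x − 5) ÷ lead(D) = 7x⁶ ÷ x = 7x⁵. Subtract (7x⁵)·D = 7x⁶ − 7x⁵. Remainder: 4x⁵ − 9x⁴ + 2x³ + 3x² − 4x − 5.
Step 4: lead(4x⁵ − 9x⁴ + 2x³ + 3x² − 4x − 5) ÷ lead(D) = 4x⁵ ÷ x = 4x⁴. Subtract (4x⁴)·D = 4x⁵ − 4x⁴. Remainder: −5x⁴ + 2x³ + 3x² − 4x − 5.
Step 5: lead(−5x⁴ + 2x³ + 3x² − 4x − 5) ÷ lead(D) = −5x⁴ ÷ x = −5x³. Subtract (−5x³)·D = −5x⁴ + 5x³. Remainder: −3x³ + 3x² − 4x − 5.
Step 6: lead(−3x³ + 3x² − 4x − 5) ÷ lead(D) = −3x³ ÷ x = −3x². Subtract (−3x²)·D = −3x³ + 3x². Remainder: −4x − 5.
Step 7: lead(−4x − 5) ÷ lead(D) = −4x ÷ x = −4. Subtract (−4)·D = −4x + 4. Remainder: −9.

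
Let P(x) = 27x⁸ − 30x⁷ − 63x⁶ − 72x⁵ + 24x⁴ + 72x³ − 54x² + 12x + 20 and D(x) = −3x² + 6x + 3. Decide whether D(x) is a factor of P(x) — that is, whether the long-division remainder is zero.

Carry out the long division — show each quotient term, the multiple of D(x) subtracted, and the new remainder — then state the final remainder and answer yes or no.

Step 1: lead(27x⁸ − 30x⁷ − 63x⁶ − 72x⁵ + 24x⁴ + 72x³ − 54x² + 12x + 20) ÷ lead(D) = 27x⁸ ÷ −3x² = −9x⁶. Subtract (−9x⁶)·D = 27x⁸ − 54x⁷ − 27x⁶. Remainder: 24x⁷ − 36x⁶ − 72x⁵ + 24x⁴ + 72x³ − 54x² + 12x + 20.
Step 2: lead(24x⁷ − 36x⁶ − 72x⁵ + 24x⁴ + 72x³ − 54x² + 12x + 20) ÷ lead(D) = 24x⁷ ÷ −3x² = −8x⁵. Subtract (−8x⁵)·D = 24x⁷ − 48x⁶ − 24x⁵. Remainder: 12x⁶ − 48x⁵ + 24x⁴ + 72x³ − 54x² + 12x + 20.
Step 3: lead(12x⁶ − 48x⁵ + 24x⁴ + 72x³ − 54x² + 12x + 20) ÷ lead(D) = 12x⁶ ÷ −3x² = −4x⁴. Subtract (−4x⁴)·D = 12x⁶ − 24x⁵ − 12x⁴. Remainder: −24x⁵ + 36x⁴ + 72x³ − 54x² + 12x + 20.
Step 4: lead(−24x⁵ + 36x⁴ + 72x³ − 54x² + 12x + 20) ÷ lead(D) = −24x⁵ ÷ −3x² = 8x³. Subtract (8x³)·D = −24x⁵ + 48x⁴ + 24x³. Remainder: −12x⁴ + 48x³ − 54x² + 12x + 20.
Step 5: lead(−12x⁴ + 48x³ − 54x² + 12x + 20) ÷ lead(D) = −12x⁴ ÷ −3x² = 4x². Subtract (4x²)·D = −12x⁴ + 24x³ + 12x². Remainder: 24x³ − 66x² + 12x + 20.
Step 6: lead(24x³ − 66x² + 12x + 20) ÷ lead(D) = 24x³ ÷ −3x² = −8x. Subtract (−8x)·D = 24x³ − 48x² − 24x. Remainder: −18x² + 36x + 20.
Step 7: lead(−18x² + 36x + 20) ÷ lead(D) = −18x² ÷ −3x² = 6. Subtract (6)·D = −18x² + 36x + 18. Remainder: 2.

R(x) = 2, so D(x) is not a factor of P(x). no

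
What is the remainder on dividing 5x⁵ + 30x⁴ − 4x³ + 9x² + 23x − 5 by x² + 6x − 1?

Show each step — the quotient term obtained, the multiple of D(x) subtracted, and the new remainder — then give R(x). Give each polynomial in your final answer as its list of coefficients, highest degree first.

Step 1: lead(5x⁵ + 30x⁴ − 4x³ + 9x² + 23x − 5) ÷ lead(D) = 5x⁵ ÷ x² = 5x³. Subtract (5x³)·D = 5x⁵ + 30x⁴ − 5x³. Remainder: x³ + 9x² + 23x − 5.
Step 2: lead(x³ + 9x² + 23x − 5) ÷ lead(D) = x³ ÷ x² = x. Subtract (x)·D = x³ + 6x² − x. Remainder: 3x² + 24x − 5.
Step 3: lead(3x² + 24x − 5) ÷ lead(D) = 3x² ÷ x² = 3. Subtract (3)·D = 3x² + 18x − 3. Remainder: 6x − 2.

R = [6, -2]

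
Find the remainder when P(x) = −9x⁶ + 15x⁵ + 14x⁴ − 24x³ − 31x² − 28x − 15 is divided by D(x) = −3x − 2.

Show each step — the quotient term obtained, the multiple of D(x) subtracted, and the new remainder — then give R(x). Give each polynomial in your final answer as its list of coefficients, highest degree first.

R = [-3]

Step 1: lead(−9x⁶ + 15x⁵ + 14x⁴ − 24x³ − 31x² − 28x − 15) ÷ lead(D) = −9x⁶ ÷ −3x = 3x⁵. Subtract (3x⁵)·D = −9x⁶ − 6x⁵. Remainder: 21x⁵ + 14x⁴ − 24x³ − 31x² − 28x − 15.
Step 2: lead(21x⁵ + 14x⁴ − 24x³ − 31x² − 28x − 15) ÷ lead(D) = 21x⁵ ÷ −3x = −7x⁴. Subtract (−7x⁴)·D = 21x⁵ + 14x⁴. Remainder: −24x³ − 31x² − 28x − 15.
Step 3: lead(−24x³ − 31x² − 28x − 15) ÷ lead(D) = −24x³ ÷ −3x = 8x². Subtract (8x²)·D = −24x³ − 16x². Remainder: −15x² − 28x − 15.
Step 4: lead(−15x² − 28x − 15) ÷ lead(D) = −15x² ÷ −3x = 5x. Subtract (5x)·D = −15x² − 10x. Remainder: −18x − 15.
Step 5: lead(−18x − 15) ÷ lead(D) = −18x ÷ −3x = 6. Subtract (6)·D = −18x − 12. Remainder: −3.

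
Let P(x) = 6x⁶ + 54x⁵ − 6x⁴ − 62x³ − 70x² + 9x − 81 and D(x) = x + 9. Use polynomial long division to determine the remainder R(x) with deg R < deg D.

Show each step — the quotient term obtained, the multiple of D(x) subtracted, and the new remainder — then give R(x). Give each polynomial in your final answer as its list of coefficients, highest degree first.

Step 1: lead(6x⁶ + 54x⁵ − 6x⁴ − 62x³ − 70x² + 9x − 81) ÷ lead(D) = 6x⁶ ÷ x = 6x⁵. Subtract (6x⁵)·D = 6x⁶ + 54x⁵. Remainder: −6x⁴ − 62x³ − 70x² + 9x − 81.
Step 2: lead(−6x⁴ − 62x³ − 70x² + 9x − 81) ÷ lead(D) = −6x⁴ ÷ x = −6x³. Subtract (−6x³)·D = −6x⁴ − 54x³. Remainder: −8x³ − 70x² + 9x − 81.
Step 3: lead(−8x³ − 70x² + 9x − 81) ÷ lead(D) = −8x³ ÷ x = −8x². Subtract (−8x²)·D = −8x³ − 72x². Remainder: 2x² + 9x − 81.
Step 4: lead(2x² + 9x − 81) ÷ lead(D) = 2x² ÷ x = 2x. Subtract (2x)·D = 2x² + 18x. Remainder: −9x − 81.
Step 5: lead(−9x − 81) ÷ lead(D) = −9x ÷ x = −9. Subtract (−9)·D = −9x − 81. Remainder: 0.

R = [0]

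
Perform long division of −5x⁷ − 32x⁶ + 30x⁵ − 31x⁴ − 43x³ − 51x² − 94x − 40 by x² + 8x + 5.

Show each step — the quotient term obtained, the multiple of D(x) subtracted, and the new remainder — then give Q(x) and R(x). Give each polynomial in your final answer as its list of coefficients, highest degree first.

Step 1: lead(−5x⁷ − 32x⁶ + 30x⁵ − 31x⁴ − 43x³ − 51x² − 94x − 40) ÷ lead(D) = −5x⁷ ÷ x² = −5x⁵. Subtract (−5x⁵)·D = −5x⁷ − 40x⁶ − 25x⁵. Remainder: 8x⁶ + 55x⁵ − 31x⁴ − 43x³ − 51x² − 94x − 40.
Step 2: lead(8x⁶ + 55x⁵ − 31x⁴ − 43x³ − 51x² − 94x − 40) ÷ lead(D) = 8x⁶ ÷ x² = 8x⁴. Subtract (8x⁴)·D = 8x⁶ + 64x⁵ + 40x⁴. Remainder: −9x⁵ − 71x⁴ − 43x³ − 51x² − 94x − 40.
Step 3: lead(−9x⁵ − 71x⁴ − 43x³ − 51x² − 94x − 40) ÷ lead(D) = −9x⁵ ÷ x² = −9x³. Subtract (−9x³)·D = −9x⁵ − 72x⁴ − 45x³. Remainder: x⁴ + 2x³ − 51x² − 94x − 40.
Step 4: lead(x⁴ + 2x³ − 51x² − 94x − 40) ÷ lead(D) = x⁴ ÷ x² = x². Subtract (x²)·D = x⁴ + 8x³ + 5x². Remainder: −6x³ − 56x² − 94x − 40.
Step 5: lead(−6x³ − 56x² − 94x − 40) ÷ lead(D) = −6x³ ÷ x² = −6x. Subtract (−6x)·D = −6x³ − 48x² − 30x. Remainder: −8x² − 64x − 40.
Step 6: lead(−8x² − 64x − 40) ÷ lead(D) = −8x² ÷ x² = −8. Subtract (−8)·D = −8x² − 64x − 40. Remainder: 0.

Q = [-5, 8, -9, 1, -6, -8]; R = [0]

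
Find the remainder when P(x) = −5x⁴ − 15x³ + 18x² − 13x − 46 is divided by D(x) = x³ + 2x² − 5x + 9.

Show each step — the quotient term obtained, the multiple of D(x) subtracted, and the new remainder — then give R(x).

R(x) = 3x² + 7x − 1

Step 1: lead(−5x⁴ − 15x³ + 18x² − 13x − 46) ÷ lead(D) = −5x⁴ ÷ x³ = −5x. Subtract (−5x)·D = −5x⁴ − 10x³ + 25x² − 45x. Remainder: −5x³ − 7x² + 32x − 46.
Step 2: lead(−5x³ − 7x² + 32x − 46) ÷ lead(D) = −5x³ ÷ x³ = −5. Subtract (−5)·D = −5x³ − 10x² + 25x − 45. Remainder: 3x² + 7x − 1.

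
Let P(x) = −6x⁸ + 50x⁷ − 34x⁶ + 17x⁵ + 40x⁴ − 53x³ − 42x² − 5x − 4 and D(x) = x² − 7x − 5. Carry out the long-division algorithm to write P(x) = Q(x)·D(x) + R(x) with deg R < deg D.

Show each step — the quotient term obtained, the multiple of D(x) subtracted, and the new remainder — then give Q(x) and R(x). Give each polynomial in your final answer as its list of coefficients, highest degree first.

Step 1: lead(−6x⁸ + 50x⁷ − 34x⁶ + 17x⁵ + 40x⁴ − 53x³ − 42x² − 5x − 4) ÷ lead(D) = −6x⁸ ÷ x² = −6x⁶. Subtract (−6x⁶)·D = −6x⁸ + 42x⁷ + 30x⁶. Remainder: 8x⁷ − 64x⁶ + 17x⁵ + 40x⁴ − 53x³ − 42x² − 5x − 4.
Step 2: lead(8x⁷ − 64x⁶ + 17x⁵ + 40x⁴ − 53x³ − 42x² − 5x − 4) ÷ lead(D) = 8x⁷ ÷ x² = 8x⁵. Subtract (8x⁵)·D = 8x⁷ − 56x⁶ − 40x⁵. Remainder: −8x⁶ + 57x⁵ + 40x⁴ − 53x³ − 42x² − 5x − 4.
Step 3: lead(−8x⁶ + 57x⁵ + 40x⁴ − 53x³ − 42x² − 5x − 4) ÷ lead(D) = −8x⁶ ÷ x² = −8x⁴. Subtract (−8x⁴)·D = −8x⁶ + 56x⁵ + 40x⁴. Remainder: x⁵ − 53x³ − 42x² − 5x − 4.
Step 4: lead(x⁵ − 53x³ − 42x² − 5x − 4) ÷ lead(D) = x⁵ ÷ x² = x³. Subtract (x³)·D = x⁵ − 7x⁴ − 5x³. Remainder: 7x⁴ − 48x³ − 42x² − 5x − 4.
Step 5: lead(7x⁴ − 48x³ − 42x² − 5x − 4) ÷ lead(D) = 7x⁴ ÷ x² = 7x². Subtract (7x²)·D = 7x⁴ − 49x³ − 35x². Remainder: x³ − 7x² − 5x − 4.
Step 6: lead(x³ − 7x² − 5x − 4) ÷ lead(D) = x³ ÷ x² = x. Subtract (x)·D = x³ − 7x² − 5x. Remainder: −4.

Q = [-6, 8, -8, 1, 7, 1, 0]; R = [-4]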